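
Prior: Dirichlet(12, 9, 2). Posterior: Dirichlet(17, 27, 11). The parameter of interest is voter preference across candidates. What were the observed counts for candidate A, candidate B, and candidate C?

For a Dirichlet(α) prior with multinomial counts c, the posterior is Dirichlet(α + c) componentwise.
Counts are posterior − prior componentwise: 17−12=5, 27−9=18, 11−2=9.

counts (5, 18, 9)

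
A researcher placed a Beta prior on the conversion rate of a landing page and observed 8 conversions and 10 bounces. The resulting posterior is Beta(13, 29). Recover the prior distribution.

Beta(5, 19)

Under Beta–binomial conjugacy the posterior parameters are (a+s, b+f).
So a = 13 − 8 = 5 and b = 29 − 10 = 19.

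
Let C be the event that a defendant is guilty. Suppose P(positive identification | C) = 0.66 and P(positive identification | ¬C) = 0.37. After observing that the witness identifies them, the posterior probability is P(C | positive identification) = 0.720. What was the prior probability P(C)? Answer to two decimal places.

Bayes' rule in odds form gives O(C|E) = O(C)·[P(E|C)/P(E|¬C)], hence O(C) = O(C|E)/LR.
Posterior odds = 0.720/(1−0.720) = 2.5714. LR = 0.66/0.37 = 1.7838.
Prior odds = 2.5714/1.7838 = 1.4415, so P(C) = 1.4415/(1+1.4415) ≈ 0.59.

P(C) = 0.59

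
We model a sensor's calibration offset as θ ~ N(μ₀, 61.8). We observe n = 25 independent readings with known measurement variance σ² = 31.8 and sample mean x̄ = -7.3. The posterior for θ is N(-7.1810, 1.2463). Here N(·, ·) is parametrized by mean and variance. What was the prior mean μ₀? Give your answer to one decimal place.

The posterior mean is a precision-weighted average: μ_n = (τ₀μ₀ + τ_data·x̄)/(τ₀+τ_data), with τ₀=1/σ₀² and τ_data=n/σ².
Here τ₀ = 1/61.8 = 0.016181 and τ_data = 25/31.8 = 0.786164, so τ_n = 0.802345.
Rearranging for μ₀: μ₀ = (μ_n·τ_n − τ_data·x̄)/τ₀ = (-7.1810·0.802345 − 0.786164·-7.3) / 0.016181 = -0.022642/0.016181 ≈ -1.4.

μ₀ = -1.4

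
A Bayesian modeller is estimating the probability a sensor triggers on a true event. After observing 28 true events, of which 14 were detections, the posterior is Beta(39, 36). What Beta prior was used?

A Beta(a, b) prior with s successes and f failures in binomial data gives a Beta(a+s, b+f) posterior.
So a = 39 − 14 = 25 and b = 36 − 14 = 22.

Beta(25, 22)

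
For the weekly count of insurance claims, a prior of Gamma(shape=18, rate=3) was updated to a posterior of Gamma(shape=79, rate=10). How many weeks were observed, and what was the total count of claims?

A Gamma(α, β) prior (rate parametrization) on a Poisson rate with n observations summing to S gives posterior Gamma(α+S, β+n).
Matching: Σxᵢ = 79 − 18 = 61 and n = 10 − 3 = 7.

n = 7 weeks with total 61 claims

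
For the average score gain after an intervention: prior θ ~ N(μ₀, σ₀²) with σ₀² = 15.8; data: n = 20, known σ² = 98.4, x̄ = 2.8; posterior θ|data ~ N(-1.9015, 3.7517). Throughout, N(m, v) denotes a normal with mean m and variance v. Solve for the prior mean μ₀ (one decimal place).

The posterior mean is a precision-weighted average: μ_n = (τ₀μ₀ + τ_data·x̄)/(τ₀+τ_data), with τ₀=1/σ₀² and τ_data=n/σ².
Here τ₀ = 1/15.8 = 0.063291 and τ_data = 20/98.4 = 0.203252, so τ_n = 0.266543.
Rearranging for μ₀: μ₀ = (μ_n·τ_n − τ_data·x̄)/τ₀ = (-1.9015·0.266543 − 0.203252·2.8) / 0.063291 = -1.075937/0.063291 ≈ -17.0.

μ₀ = -17.0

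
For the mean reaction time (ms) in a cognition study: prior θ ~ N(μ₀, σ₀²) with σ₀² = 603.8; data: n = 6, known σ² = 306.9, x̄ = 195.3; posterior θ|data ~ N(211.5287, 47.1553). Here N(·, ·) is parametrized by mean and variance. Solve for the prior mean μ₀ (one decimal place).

The posterior mean is a precision-weighted average: μ_n = (τ₀μ₀ + τ_data·x̄)/(τ₀+τ_data), with τ₀=1/σ₀² and τ_data=n/σ².
Here τ₀ = 1/603.8 = 0.001656 and τ_data = 6/306.9 = 0.019550, so τ_n = 0.021206.
Rearranging for μ₀: μ₀ = (μ_n·τ_n − τ_data·x̄)/τ₀ = (211.5287·0.021206 − 0.019550·195.3) / 0.001656 = 0.667563/0.001656 ≈ 403.1.

μ₀ = 403.1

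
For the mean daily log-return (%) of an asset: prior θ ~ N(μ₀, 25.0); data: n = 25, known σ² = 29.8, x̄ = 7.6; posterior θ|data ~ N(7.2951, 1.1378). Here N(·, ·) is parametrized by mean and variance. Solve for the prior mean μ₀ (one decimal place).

μ₀ = 0.9

The posterior mean is a precision-weighted average: μ_n = (τ₀μ₀ + τ_data·x̄)/(τ₀+τ_data), with τ₀=1/σ₀² and τ_data=n/σ².
Here τ₀ = 1/25.0 = 0.040000 and τ_data = 25/29.8 = 0.838926, so τ_n = 0.878926.
Rearranging for μ₀: μ₀ = (μ_n·τ_n − τ_data·x̄)/τ₀ = (7.2951·0.878926 − 0.838926·7.6) / 0.040000 = 0.036015/0.040000 ≈ 0.9.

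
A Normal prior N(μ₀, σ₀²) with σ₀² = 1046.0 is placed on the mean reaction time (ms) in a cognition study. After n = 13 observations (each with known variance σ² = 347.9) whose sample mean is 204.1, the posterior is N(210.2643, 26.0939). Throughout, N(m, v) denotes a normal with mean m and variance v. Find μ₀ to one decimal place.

With known observation variance, the Normal–Normal posterior has precision τ_n = τ₀ + n/σ² and mean μ_n = (τ₀μ₀ + (n/σ²)x̄)/τ_n.
Here τ₀ = 1/1046.0 = 0.000956 and τ_data = 13/347.9 = 0.037367, so τ_n = 0.038323.
Rearranging for μ₀: μ₀ = (μ_n·τ_n − τ_data·x̄)/τ₀ = (210.2643·0.038323 − 0.037367·204.1) / 0.000956 = 0.431354/0.000956 ≈ 451.2.

μ₀ = 451.2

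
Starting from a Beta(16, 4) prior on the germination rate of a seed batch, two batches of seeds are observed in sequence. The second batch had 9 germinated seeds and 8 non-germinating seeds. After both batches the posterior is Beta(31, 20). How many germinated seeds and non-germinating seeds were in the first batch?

Because Beta–binomial updating is additive in the counts, the combined data contributed (α_post−α_prior, β_post−β_prior) successes and failures.
Total across both batches: 31−16=15 germinated seeds, 20−4=16 non-germinating seeds.
Subtract the second batch: 15−9=6 germinated seeds and 16−8=8 non-germinating seeds.

6 germinated seeds and 8 non-germinating seeds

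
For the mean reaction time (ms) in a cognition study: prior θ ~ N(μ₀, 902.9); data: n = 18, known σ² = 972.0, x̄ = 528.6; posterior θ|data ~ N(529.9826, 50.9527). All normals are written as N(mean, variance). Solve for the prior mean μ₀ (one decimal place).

With known observation variance, the Normal–Normal posterior has precision τ_n = τ₀ + n/σ² and mean μ_n = (τ₀μ₀ + (n/σ²)x̄)/τ_n.
Here τ₀ = 1/902.9 = 0.001108 and τ_data = 18/972.0 = 0.018519, so τ_n = 0.019627.
Rearranging for μ₀: μ₀ = (μ_n·τ_n − τ_data·x̄)/τ₀ = (529.9826·0.019627 − 0.018519·528.6) / 0.001108 = 0.612825/0.001108 ≈ 553.1.

μ₀ = 553.1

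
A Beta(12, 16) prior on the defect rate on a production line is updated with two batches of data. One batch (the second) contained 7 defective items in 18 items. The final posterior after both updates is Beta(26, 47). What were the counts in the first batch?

7 defective items and 20 good items

Because Beta–binomial updating is additive in the counts, the combined data contributed (α_post−α_prior, β_post−β_prior) successes and failures.
Total across both batches: 26−12=14 defective items, 47−16=31 good items.
Subtract the second batch: 14−7=7 defective items and 31−11=20 good items.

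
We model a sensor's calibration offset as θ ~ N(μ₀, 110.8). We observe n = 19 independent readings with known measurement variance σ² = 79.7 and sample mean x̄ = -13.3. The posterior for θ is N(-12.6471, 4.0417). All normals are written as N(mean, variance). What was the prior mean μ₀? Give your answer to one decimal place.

The posterior mean is a precision-weighted average: μ_n = (τ₀μ₀ + τ_data·x̄)/(τ₀+τ_data), with τ₀=1/σ₀² and τ_data=n/σ².
Here τ₀ = 1/110.8 = 0.009025 and τ_data = 19/79.7 = 0.238394, so τ_n = 0.247419.
Rearranging for μ₀: μ₀ = (μ_n·τ_n − τ_data·x̄)/τ₀ = (-12.6471·0.247419 − 0.238394·-13.3) / 0.009025 = 0.041507/0.009025 ≈ 4.6.

μ₀ = 4.6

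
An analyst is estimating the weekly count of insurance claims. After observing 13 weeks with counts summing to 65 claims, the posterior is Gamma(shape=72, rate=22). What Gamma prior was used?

A Gamma(α, β) prior (rate parametrization) on a Poisson rate with n observations summing to S gives posterior Gamma(α+S, β+n).
So α = 72 − 65 = 7 and β = 22 − 13 = 9.

Gamma(shape=7, rate=9)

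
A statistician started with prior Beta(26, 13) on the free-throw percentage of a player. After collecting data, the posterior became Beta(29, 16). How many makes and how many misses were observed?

3 makes and 3 misses

Under Beta–binomial conjugacy the posterior parameters are (α+s, β+f).
Match parameters: s=29−26=3, f=16−13=3.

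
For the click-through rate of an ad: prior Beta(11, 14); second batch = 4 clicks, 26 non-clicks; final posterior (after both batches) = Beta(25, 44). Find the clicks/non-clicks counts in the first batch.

Sequential conjugate updates are equivalent to a single update on the pooled data, so total successes = posterior α − prior α and total failures = posterior β − prior β.
Total across both batches: 25−11=14 clicks, 44−14=30 non-clicks.
Subtract the second batch: 14−4=10 clicks and 30−26=4 non-clicks.

10 clicks and 4 non-clicks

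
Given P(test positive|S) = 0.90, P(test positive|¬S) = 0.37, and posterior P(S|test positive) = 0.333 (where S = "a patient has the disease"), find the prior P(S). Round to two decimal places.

In odds form, posterior odds = prior odds × likelihood ratio, so prior odds = posterior odds ÷ LR.
Posterior odds = 0.333/(1−0.333) = 0.4993. LR = 0.90/0.37 = 2.4324.
Prior odds = 0.4993/2.4324 = 0.2053, so P(S) = 0.2053/(1+0.2053) ≈ 0.17.

P(S) = 0.17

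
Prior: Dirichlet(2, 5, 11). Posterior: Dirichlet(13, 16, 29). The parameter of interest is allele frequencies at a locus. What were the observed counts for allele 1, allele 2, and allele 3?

For a Dirichlet(α) prior with multinomial counts c, the posterior is Dirichlet(α + c) componentwise.
Counts are posterior − prior componentwise: 13−2=11, 16−5=11, 29−11=18.

counts (11, 11, 18)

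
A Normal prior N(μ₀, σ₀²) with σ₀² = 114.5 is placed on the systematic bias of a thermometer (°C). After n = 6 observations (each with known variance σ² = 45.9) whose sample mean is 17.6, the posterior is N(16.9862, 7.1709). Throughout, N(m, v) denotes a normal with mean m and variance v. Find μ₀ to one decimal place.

The posterior mean is a precision-weighted average: μ_n = (τ₀μ₀ + τ_data·x̄)/(τ₀+τ_data), with τ₀=1/σ₀² and τ_data=n/σ².
Here τ₀ = 1/114.5 = 0.008734 and τ_data = 6/45.9 = 0.130719, so τ_n = 0.139453.
Rearranging for μ₀: μ₀ = (μ_n·τ_n − τ_data·x̄)/τ₀ = (16.9862·0.139453 − 0.130719·17.6) / 0.008734 = 0.068122/0.008734 ≈ 7.8.

μ₀ = 7.8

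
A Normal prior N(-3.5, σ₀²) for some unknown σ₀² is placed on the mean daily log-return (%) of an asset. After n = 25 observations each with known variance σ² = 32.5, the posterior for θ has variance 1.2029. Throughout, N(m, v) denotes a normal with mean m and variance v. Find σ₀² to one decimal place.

σ₀² = 16.1

Posterior precision equals prior precision plus data precision: 1/σ_n² = 1/σ₀² + n/σ².
So 1/σ₀² = 1/1.2029 − 25/32.5 = 0.831324 − 0.769231 = 0.062093.
Hence σ₀² = 1/0.062093 ≈ 16.1.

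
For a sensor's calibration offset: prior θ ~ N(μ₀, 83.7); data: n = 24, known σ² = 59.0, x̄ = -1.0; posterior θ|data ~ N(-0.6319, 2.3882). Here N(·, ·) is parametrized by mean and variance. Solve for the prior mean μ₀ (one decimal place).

μ₀ = 11.9

With known observation variance, the Normal–Normal posterior has precision τ_n = τ₀ + n/σ² and mean μ_n = (τ₀μ₀ + (n/σ²)x̄)/τ_n.
Here τ₀ = 1/83.7 = 0.011947 and τ_data = 24/59.0 = 0.406780, so τ_n = 0.418727.
Rearranging for μ₀: μ₀ = (μ_n·τ_n − τ_data·x̄)/τ₀ = (-0.6319·0.418727 − 0.406780·-1.0) / 0.011947 = 0.142186/0.011947 ≈ 11.9.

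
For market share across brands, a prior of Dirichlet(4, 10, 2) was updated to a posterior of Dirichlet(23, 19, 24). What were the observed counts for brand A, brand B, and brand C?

counts (19, 9, 22)

For a Dirichlet(α) prior with multinomial counts c, the posterior is Dirichlet(α + c) componentwise.
Counts are posterior − prior componentwise: 23−4=19, 19−10=9, 24−2=22.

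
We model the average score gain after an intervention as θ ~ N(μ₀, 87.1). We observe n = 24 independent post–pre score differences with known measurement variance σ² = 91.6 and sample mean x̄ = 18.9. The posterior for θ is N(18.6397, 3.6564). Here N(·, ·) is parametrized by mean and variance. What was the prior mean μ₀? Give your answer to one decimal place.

μ₀ = 12.7

The posterior mean is a precision-weighted average: μ_n = (τ₀μ₀ + τ_data·x̄)/(τ₀+τ_data), with τ₀=1/σ₀² and τ_data=n/σ².
Here τ₀ = 1/87.1 = 0.011481 and τ_data = 24/91.6 = 0.262009, so τ_n = 0.273490.
Rearranging for μ₀: μ₀ = (μ_n·τ_n − τ_data·x̄)/τ₀ = (18.6397·0.273490 − 0.262009·18.9) / 0.011481 = 0.145801/0.011481 ≈ 12.7.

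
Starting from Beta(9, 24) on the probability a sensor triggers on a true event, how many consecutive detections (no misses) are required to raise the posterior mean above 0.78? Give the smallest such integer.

After k detections and 0 misses the posterior is Beta(9+k, 24), with mean (9+k)/(9+24+k).
Set (9+k)/(33+k) > 0.78 and solve: k > (0.78·33 − 9)/(1 − 0.78) = 76.091.
The smallest integer exceeding 76.091 is 77, and checking k=77: (86)/(110) = 0.7818 > 0.78.

k = 77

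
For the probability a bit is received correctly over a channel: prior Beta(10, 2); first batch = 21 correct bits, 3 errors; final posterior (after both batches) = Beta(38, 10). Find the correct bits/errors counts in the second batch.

Because Beta–binomial updating is additive in the counts, the combined data contributed (α_post−α_prior, β_post−β_prior) successes and failures.
Total across both batches: 38−10=28 correct bits, 10−2=8 errors.
Subtract the first batch: 28−21=7 correct bits and 8−3=5 errors.

7 correct bits and 5 errors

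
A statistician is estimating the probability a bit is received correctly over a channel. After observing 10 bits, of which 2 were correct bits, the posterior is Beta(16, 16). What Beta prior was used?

Under Beta–binomial conjugacy the posterior parameters are (α+s, β+f).
So α = 16 − 2 = 14 and β = 16 − 8 = 8.

Beta(14, 8)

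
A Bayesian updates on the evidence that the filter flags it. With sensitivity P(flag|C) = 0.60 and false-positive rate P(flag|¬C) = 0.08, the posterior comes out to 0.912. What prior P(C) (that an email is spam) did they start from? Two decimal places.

Bayes' rule in odds form gives O(C|E) = O(C)·[P(E|C)/P(E|¬C)], hence O(C) = O(C|E)/LR.
Posterior odds = 0.912/(1−0.912) = 10.3636. LR = 0.60/0.08 = 7.5000.
Prior odds = 10.3636/7.5000 = 1.3818, so P(C) = 1.3818/(1+1.3818) ≈ 0.58.

P(C) = 0.58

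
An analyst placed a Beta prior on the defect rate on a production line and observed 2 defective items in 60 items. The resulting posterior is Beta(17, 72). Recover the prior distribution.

A Beta(a, b) prior with s successes and f failures in binomial data gives a Beta(a+s, b+f) posterior.
So a = 17 − 2 = 15 and b = 72 − 58 = 14.

Beta(15, 14)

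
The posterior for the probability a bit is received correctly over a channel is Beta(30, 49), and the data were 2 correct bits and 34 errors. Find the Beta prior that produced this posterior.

Beta is conjugate to the binomial likelihood: posterior = Beta(a+s, b+f).
Subtract the data counts: 30−2=28, 49−34=15.

Beta(28, 15)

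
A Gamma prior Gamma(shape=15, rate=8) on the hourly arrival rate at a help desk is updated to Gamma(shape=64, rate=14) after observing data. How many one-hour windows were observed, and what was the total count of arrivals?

Gamma–Poisson conjugacy: posterior shape = α + Σxᵢ, posterior rate = β + n.
Matching: Σxᵢ = 64 − 15 = 49 and n = 14 − 8 = 6.

n = 6 one-hour windows with total 49 arrivals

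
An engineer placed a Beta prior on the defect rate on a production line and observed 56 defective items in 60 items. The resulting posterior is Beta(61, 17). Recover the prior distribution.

Beta is conjugate to the binomial likelihood: posterior = Beta(α+s, β+f).
Subtract the data counts: 61−56=5, 17−4=13.

Beta(5, 13)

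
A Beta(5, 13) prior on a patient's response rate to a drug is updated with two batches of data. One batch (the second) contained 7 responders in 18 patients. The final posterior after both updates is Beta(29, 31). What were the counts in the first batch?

Because Beta–binomial updating is additive in the counts, the combined data contributed (α_post−α_prior, β_post−β_prior) successes and failures.
Total across both batches: 29−5=24 responders, 31−13=18 non-responders.
Subtract the second batch: 24−7=17 responders and 18−11=7 non-responders.

17 responders and 7 non-responders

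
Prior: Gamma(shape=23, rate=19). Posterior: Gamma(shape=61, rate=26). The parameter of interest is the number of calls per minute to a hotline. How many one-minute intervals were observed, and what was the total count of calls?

n = 7 one-minute intervals with total 38 calls

A Gamma(α, β) prior (rate parametrization) on a Poisson rate with n observations summing to S gives posterior Gamma(α+S, β+n).
Matching: Σxᵢ = 61 − 23 = 38 and n = 26 − 19 = 7.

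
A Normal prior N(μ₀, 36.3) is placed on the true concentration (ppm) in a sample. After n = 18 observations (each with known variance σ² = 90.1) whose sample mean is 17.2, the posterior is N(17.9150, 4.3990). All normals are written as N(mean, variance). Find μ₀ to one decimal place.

The posterior mean is a precision-weighted average: μ_n = (τ₀μ₀ + τ_data·x̄)/(τ₀+τ_data), with τ₀=1/σ₀² and τ_data=n/σ².
Here τ₀ = 1/36.3 = 0.027548 and τ_data = 18/90.1 = 0.199778, so τ_n = 0.227326.
Rearranging for μ₀: μ₀ = (μ_n·τ_n − τ_data·x̄)/τ₀ = (17.9150·0.227326 − 0.199778·17.2) / 0.027548 = 0.636364/0.027548 ≈ 23.1.

μ₀ = 23.1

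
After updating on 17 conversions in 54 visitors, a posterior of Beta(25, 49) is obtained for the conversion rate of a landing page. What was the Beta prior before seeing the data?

Beta(8, 12)

A Beta(α, β) prior with s successes and f failures in binomial data gives a Beta(α+s, β+f) posterior.
So α = 25 − 17 = 8 and β = 49 − 37 = 12.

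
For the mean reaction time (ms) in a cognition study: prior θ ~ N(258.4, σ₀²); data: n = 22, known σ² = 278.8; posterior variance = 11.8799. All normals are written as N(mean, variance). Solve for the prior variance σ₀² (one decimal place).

Posterior precision equals prior precision plus data precision: 1/σ_n² = 1/σ₀² + n/σ².
So 1/σ₀² = 1/11.8799 − 22/278.8 = 0.084176 − 0.078910 = 0.005266.
Hence σ₀² = 1/0.005266 ≈ 189.9.

σ₀² = 189.9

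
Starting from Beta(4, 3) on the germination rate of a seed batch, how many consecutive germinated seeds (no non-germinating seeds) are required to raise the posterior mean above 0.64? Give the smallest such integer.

After k germinated seeds and 0 non-germinating seeds the posterior is Beta(4+k, 3), with mean (4+k)/(4+3+k).
Set (4+k)/(7+k) > 0.64 and solve: k > (0.64·7 − 4)/(1 − 0.64) = 1.333.
The smallest integer exceeding 1.333 is 2.

k = 2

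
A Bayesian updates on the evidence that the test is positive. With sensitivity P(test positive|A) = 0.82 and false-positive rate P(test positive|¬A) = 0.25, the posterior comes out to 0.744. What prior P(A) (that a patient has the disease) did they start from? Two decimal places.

In odds form, posterior odds = prior odds × likelihood ratio, so prior odds = posterior odds ÷ LR.
Posterior odds = 0.744/(1−0.744) = 2.9062. LR = 0.82/0.25 = 3.2800.
Prior odds = 2.9062/3.2800 = 0.8860, so P(A) = 0.8860/(1+0.8860) ≈ 0.47.

P(A) = 0.47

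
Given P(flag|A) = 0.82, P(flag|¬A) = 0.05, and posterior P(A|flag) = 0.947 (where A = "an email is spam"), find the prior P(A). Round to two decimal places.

P(A) = 0.52

Bayes' rule in odds form gives O(A|E) = O(A)·[P(E|A)/P(E|¬A)], hence O(A) = O(A|E)/LR.
Posterior odds = 0.947/(1−0.947) = 17.8679. LR = 0.82/0.05 = 16.4000.
Prior odds = 17.8679/16.4000 = 1.0895, so P(A) = 1.0895/(1+1.0895) ≈ 0.52.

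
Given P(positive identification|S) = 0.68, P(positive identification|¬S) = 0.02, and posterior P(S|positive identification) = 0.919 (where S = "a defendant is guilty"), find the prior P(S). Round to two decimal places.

Bayes' rule in odds form gives O(S|E) = O(S)·[P(E|S)/P(E|¬S)], hence O(S) = O(S|E)/LR.
Posterior odds = 0.919/(1−0.919) = 11.3457. LR = 0.68/0.02 = 34.0000.
Prior odds = 11.3457/34.0000 = 0.3337, so P(S) = 0.3337/(1+0.3337) ≈ 0.25.

P(S) = 0.25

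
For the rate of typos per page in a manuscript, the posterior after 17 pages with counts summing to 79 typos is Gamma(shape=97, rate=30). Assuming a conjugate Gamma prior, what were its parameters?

Gamma(shape=18, rate=13)

A Gamma(α, β) prior (rate parametrization) on a Poisson rate with n observations summing to S gives posterior Gamma(α+S, β+n).
So α = 97 − 79 = 18 and β = 30 − 17 = 13.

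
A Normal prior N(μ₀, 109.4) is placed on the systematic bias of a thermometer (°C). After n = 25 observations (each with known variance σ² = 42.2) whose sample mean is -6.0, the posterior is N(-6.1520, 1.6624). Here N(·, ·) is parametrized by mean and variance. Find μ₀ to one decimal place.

With known observation variance, the Normal–Normal posterior has precision τ_n = τ₀ + n/σ² and mean μ_n = (τ₀μ₀ + (n/σ²)x̄)/τ_n.
Here τ₀ = 1/109.4 = 0.009141 and τ_data = 25/42.2 = 0.592417, so τ_n = 0.601558.
Rearranging for μ₀: μ₀ = (μ_n·τ_n − τ_data·x̄)/τ₀ = (-6.1520·0.601558 − 0.592417·-6.0) / 0.009141 = -0.146283/0.009141 ≈ -16.0.

μ₀ = -16.0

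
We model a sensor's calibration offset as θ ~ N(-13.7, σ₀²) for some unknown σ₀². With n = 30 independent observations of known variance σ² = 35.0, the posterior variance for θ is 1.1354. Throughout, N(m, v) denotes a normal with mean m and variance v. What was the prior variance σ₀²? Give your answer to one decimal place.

σ₀² = 42.4

Posterior precision equals prior precision plus data precision: 1/σ_n² = 1/σ₀² + n/σ².
So 1/σ₀² = 1/1.1354 − 30/35.0 = 0.880747 − 0.857143 = 0.023604.
Hence σ₀² = 1/0.023604 ≈ 42.4.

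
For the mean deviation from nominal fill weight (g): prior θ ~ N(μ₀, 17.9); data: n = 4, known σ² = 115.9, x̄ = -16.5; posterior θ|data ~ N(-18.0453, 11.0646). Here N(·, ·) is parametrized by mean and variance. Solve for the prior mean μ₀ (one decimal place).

μ₀ = -19.0

The posterior mean is a precision-weighted average: μ_n = (τ₀μ₀ + τ_data·x̄)/(τ₀+τ_data), with τ₀=1/σ₀² and τ_data=n/σ².
Here τ₀ = 1/17.9 = 0.055866 and τ_data = 4/115.9 = 0.034513, so τ_n = 0.090379.
Rearranging for μ₀: μ₀ = (μ_n·τ_n − τ_data·x̄)/τ₀ = (-18.0453·0.090379 − 0.034513·-16.5) / 0.055866 = -1.061452/0.055866 ≈ -19.0.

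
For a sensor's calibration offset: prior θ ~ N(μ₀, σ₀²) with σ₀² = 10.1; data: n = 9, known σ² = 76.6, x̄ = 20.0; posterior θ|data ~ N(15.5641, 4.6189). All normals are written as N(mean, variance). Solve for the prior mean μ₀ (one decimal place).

With known observation variance, the Normal–Normal posterior has precision τ_n = τ₀ + n/σ² and mean μ_n = (τ₀μ₀ + (n/σ²)x̄)/τ_n.
Here τ₀ = 1/10.1 = 0.099010 and τ_data = 9/76.6 = 0.117493, so τ_n = 0.216503.
Rearranging for μ₀: μ₀ = (μ_n·τ_n − τ_data·x̄)/τ₀ = (15.5641·0.216503 − 0.117493·20.0) / 0.099010 = 1.019814/0.099010 ≈ 10.3.

μ₀ = 10.3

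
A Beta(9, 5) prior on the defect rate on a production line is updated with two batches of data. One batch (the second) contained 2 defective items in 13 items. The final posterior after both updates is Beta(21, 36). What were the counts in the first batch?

Sequential conjugate updates are equivalent to a single update on the pooled data, so total successes = posterior α − prior α and total failures = posterior β − prior β.
Total across both batches: 21−9=12 defective items, 36−5=31 good items.
Subtract the second batch: 12−2=10 defective items and 31−11=20 good items.

10 defective items and 20 good items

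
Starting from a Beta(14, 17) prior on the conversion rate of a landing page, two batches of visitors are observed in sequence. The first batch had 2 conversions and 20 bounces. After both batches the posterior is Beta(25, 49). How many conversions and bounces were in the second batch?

Because Beta–binomial updating is additive in the counts, the combined data contributed (α_post−α_prior, β_post−β_prior) successes and failures.
Total across both batches: 25−14=11 conversions, 49−17=32 bounces.
Subtract the first batch: 11−2=9 conversions and 32−20=12 bounces.

9 conversions and 12 bounces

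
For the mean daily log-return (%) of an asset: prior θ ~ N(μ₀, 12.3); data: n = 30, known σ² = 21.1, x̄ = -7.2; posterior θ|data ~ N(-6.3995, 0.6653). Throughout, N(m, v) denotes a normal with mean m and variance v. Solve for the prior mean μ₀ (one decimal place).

With known observation variance, the Normal–Normal posterior has precision τ_n = τ₀ + n/σ² and mean μ_n = (τ₀μ₀ + (n/σ²)x̄)/τ_n.
Here τ₀ = 1/12.3 = 0.081301 and τ_data = 30/21.1 = 1.421801, so τ_n = 1.503102.
Rearranging for μ₀: μ₀ = (μ_n·τ_n − τ_data·x̄)/τ₀ = (-6.3995·1.503102 − 1.421801·-7.2) / 0.081301 = 0.617866/0.081301 ≈ 7.6.

μ₀ = 7.6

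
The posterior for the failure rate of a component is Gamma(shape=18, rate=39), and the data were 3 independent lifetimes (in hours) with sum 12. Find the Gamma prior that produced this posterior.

For an exponential likelihood with a Gamma(α, β) prior on the rate, n observations with total T give posterior Gamma(α+n, β+T).
So α = 18 − 3 = 15 and β = 39 − 12 = 27.

Gamma(shape=15, rate=27)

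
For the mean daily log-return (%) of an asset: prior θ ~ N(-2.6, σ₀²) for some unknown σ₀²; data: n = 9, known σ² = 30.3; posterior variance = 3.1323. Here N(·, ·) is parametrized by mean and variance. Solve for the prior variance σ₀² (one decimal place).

σ₀² = 45.0

Posterior precision equals prior precision plus data precision: 1/σ_n² = 1/σ₀² + n/σ².
So 1/σ₀² = 1/3.1323 − 9/30.3 = 0.319254 − 0.297030 = 0.022224.
Hence σ₀² = 1/0.022224 ≈ 45.0.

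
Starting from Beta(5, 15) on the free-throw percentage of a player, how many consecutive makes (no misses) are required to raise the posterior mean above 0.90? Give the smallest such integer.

k = 131

After k makes and 0 misses the posterior is Beta(5+k, 15), with mean (5+k)/(5+15+k).
Set (5+k)/(20+k) > 0.90 and solve: k > (0.90·20 − 5)/(1 − 0.90) = 130.000.
The smallest integer exceeding 130.000 is 131.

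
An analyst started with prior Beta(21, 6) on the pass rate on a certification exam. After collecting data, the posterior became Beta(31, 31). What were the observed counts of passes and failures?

Beta is conjugate to the binomial likelihood: posterior = Beta(α+s, β+f).
Match parameters: s=31−21=10, f=31−6=25.

10 passes and 25 failures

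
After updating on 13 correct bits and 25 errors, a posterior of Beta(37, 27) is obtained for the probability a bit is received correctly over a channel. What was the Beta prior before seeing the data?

Beta is conjugate to the binomial likelihood: posterior = Beta(a+s, b+f).
So a = 37 − 13 = 24 and b = 27 − 25 = 2.

Beta(24, 2)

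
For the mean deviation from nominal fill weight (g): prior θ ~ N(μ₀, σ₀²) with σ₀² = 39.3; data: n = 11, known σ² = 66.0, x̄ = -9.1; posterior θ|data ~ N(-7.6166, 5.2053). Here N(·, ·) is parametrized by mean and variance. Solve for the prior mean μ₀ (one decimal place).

μ₀ = 2.1

The posterior mean is a precision-weighted average: μ_n = (τ₀μ₀ + τ_data·x̄)/(τ₀+τ_data), with τ₀=1/σ₀² and τ_data=n/σ².
Here τ₀ = 1/39.3 = 0.025445 and τ_data = 11/66.0 = 0.166667, so τ_n = 0.192112.
Rearranging for μ₀: μ₀ = (μ_n·τ_n − τ_data·x̄)/τ₀ = (-7.6166·0.192112 − 0.166667·-9.1) / 0.025445 = 0.053429/0.025445 ≈ 2.1.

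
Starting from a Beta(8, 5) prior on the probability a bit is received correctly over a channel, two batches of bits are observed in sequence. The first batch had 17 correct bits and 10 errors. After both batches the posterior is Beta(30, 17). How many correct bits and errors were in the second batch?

5 correct bits and 2 errors

Sequential conjugate updates are equivalent to a single update on the pooled data, so total successes = posterior α − prior α and total failures = posterior β − prior β.
Total across both batches: 30−8=22 correct bits, 17−5=12 errors.
Subtract the first batch: 22−17=5 correct bits and 12−10=2 errors.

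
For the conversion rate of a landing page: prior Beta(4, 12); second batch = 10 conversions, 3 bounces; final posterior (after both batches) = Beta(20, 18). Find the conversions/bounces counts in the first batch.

6 conversions and 3 bounces

Sequential conjugate updates are equivalent to a single update on the pooled data, so total successes = posterior α − prior α and total failures = posterior β − prior β.
Total across both batches: 20−4=16 conversions, 18−12=6 bounces.
Subtract the second batch: 16−10=6 conversions and 6−3=3 bounces.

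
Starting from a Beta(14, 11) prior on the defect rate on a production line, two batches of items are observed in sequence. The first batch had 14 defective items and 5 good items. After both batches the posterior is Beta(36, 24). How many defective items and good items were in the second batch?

Because Beta–binomial updating is additive in the counts, the combined data contributed (α_post−α_prior, β_post−β_prior) successes and failures.
Total across both batches: 36−14=22 defective items, 24−11=13 good items.
Subtract the first batch: 22−14=8 defective items and 13−5=8 good items.

8 defective items and 8 good items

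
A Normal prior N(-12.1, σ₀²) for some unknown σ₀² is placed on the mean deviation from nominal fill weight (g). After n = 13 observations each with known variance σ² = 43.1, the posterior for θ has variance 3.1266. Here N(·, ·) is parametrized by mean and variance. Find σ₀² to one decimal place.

Posterior precision equals prior precision plus data precision: 1/σ_n² = 1/σ₀² + n/σ².
So 1/σ₀² = 1/3.1266 − 13/43.1 = 0.319836 − 0.301624 = 0.018212.
Hence σ₀² = 1/0.018212 ≈ 54.9.

σ₀² = 54.9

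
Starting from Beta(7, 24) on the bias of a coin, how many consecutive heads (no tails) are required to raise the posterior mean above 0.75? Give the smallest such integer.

k = 66

After k heads and 0 tails the posterior is Beta(7+k, 24), with mean (7+k)/(7+24+k).
Set (7+k)/(31+k) > 0.75 and solve: k > (0.75·31 − 7)/(1 − 0.75) = 65.000.
The smallest integer exceeding 65.000 is 66, and checking k=66: (73)/(97) = 0.7526 > 0.75.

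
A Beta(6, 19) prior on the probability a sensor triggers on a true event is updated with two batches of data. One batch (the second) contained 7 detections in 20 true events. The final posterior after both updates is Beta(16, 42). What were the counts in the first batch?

Because Beta–binomial updating is additive in the counts, the combined data contributed (α_post−α_prior, β_post−β_prior) successes and failures.
Total across both batches: 16−6=10 detections, 42−19=23 misses.
Subtract the second batch: 10−7=3 detections and 23−13=10 misses.

3 detections and 10 misses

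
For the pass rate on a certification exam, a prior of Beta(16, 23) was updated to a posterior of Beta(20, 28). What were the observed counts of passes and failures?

Under Beta–binomial conjugacy the posterior parameters are (α+s, β+f).
Match parameters: s=20−16=4, f=28−23=5.

4 passes and 5 failures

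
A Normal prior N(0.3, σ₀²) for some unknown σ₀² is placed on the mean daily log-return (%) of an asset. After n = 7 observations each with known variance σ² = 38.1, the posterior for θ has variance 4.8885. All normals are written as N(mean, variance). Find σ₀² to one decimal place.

Posterior precision equals prior precision plus data precision: 1/σ_n² = 1/σ₀² + n/σ².
So 1/σ₀² = 1/4.8885 − 7/38.1 = 0.204562 − 0.183727 = 0.020835.
Hence σ₀² = 1/0.020835 ≈ 48.0.

σ₀² = 48.0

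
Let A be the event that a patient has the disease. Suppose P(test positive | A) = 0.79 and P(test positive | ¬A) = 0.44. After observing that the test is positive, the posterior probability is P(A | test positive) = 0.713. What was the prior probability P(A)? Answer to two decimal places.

In odds form, posterior odds = prior odds × likelihood ratio, so prior odds = posterior odds ÷ LR.
Posterior odds = 0.713/(1−0.713) = 2.4843. LR = 0.79/0.44 = 1.7955.
Prior odds = 2.4843/1.7955 = 1.3836, so P(A) = 1.3836/(1+1.3836) ≈ 0.58.

P(A) = 0.58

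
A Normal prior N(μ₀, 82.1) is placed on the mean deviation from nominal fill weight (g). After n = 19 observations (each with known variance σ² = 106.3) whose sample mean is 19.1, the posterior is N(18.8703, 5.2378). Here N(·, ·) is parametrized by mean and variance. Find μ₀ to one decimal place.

μ₀ = 15.5

The posterior mean is a precision-weighted average: μ_n = (τ₀μ₀ + τ_data·x̄)/(τ₀+τ_data), with τ₀=1/σ₀² and τ_data=n/σ².
Here τ₀ = 1/82.1 = 0.012180 and τ_data = 19/106.3 = 0.178739, so τ_n = 0.190919.
Rearranging for μ₀: μ₀ = (μ_n·τ_n − τ_data·x̄)/τ₀ = (18.8703·0.190919 − 0.178739·19.1) / 0.012180 = 0.188784/0.012180 ≈ 15.5.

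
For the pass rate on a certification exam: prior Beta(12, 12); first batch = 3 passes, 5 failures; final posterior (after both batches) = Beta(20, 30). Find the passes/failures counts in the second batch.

Because Beta–binomial updating is additive in the counts, the combined data contributed (α_post−α_prior, β_post−β_prior) successes and failures.
Total across both batches: 20−12=8 passes, 30−12=18 failures.
Subtract the first batch: 8−3=5 passes and 18−5=13 failures.

5 passes and 13 failures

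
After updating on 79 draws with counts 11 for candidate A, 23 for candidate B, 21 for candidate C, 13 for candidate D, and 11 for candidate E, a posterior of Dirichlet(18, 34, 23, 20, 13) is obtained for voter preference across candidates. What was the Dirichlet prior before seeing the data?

Dirichlet(7, 11, 2, 7, 2)

For a Dirichlet(α) prior with multinomial counts c, the posterior is Dirichlet(α + c) componentwise.
Subtract each count from the matching posterior parameter: 18−11=7, 34−23=11, 23−21=2, 20−13=7, 13−11=2.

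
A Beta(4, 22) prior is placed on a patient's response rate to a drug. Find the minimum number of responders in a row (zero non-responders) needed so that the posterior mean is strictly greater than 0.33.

k = 7

After k responders and 0 non-responders the posterior is Beta(4+k, 22), with mean (4+k)/(4+22+k).
Set (4+k)/(26+k) > 0.33 and solve: k > (0.33·26 − 4)/(1 − 0.33) = 6.836.
The smallest integer exceeding 6.836 is 7, and checking k=7: (11)/(33) = 0.3333 > 0.33.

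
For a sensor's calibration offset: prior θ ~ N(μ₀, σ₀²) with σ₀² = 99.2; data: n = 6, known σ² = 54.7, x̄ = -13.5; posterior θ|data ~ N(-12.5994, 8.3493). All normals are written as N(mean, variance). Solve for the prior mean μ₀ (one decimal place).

The posterior mean is a precision-weighted average: μ_n = (τ₀μ₀ + τ_data·x̄)/(τ₀+τ_data), with τ₀=1/σ₀² and τ_data=n/σ².
Here τ₀ = 1/99.2 = 0.010081 and τ_data = 6/54.7 = 0.109689, so τ_n = 0.119770.
Rearranging for μ₀: μ₀ = (μ_n·τ_n − τ_data·x̄)/τ₀ = (-12.5994·0.119770 − 0.109689·-13.5) / 0.010081 = -0.028229/0.010081 ≈ -2.8.

μ₀ = -2.8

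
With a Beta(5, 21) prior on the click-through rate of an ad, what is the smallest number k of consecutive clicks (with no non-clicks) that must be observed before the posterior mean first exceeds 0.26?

k = 3

After k clicks and 0 non-clicks the posterior is Beta(5+k, 21), with mean (5+k)/(5+21+k).
Set (5+k)/(26+k) > 0.26 and solve: k > (0.26·26 − 5)/(1 − 0.26) = 2.378.
The smallest integer exceeding 2.378 is 3.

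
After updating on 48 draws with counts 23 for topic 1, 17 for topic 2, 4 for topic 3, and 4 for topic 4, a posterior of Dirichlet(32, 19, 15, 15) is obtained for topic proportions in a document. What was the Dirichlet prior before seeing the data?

For a Dirichlet(α) prior with multinomial counts c, the posterior is Dirichlet(α + c) componentwise.
Subtract each count from the matching posterior parameter: 32−23=9, 19−17=2, 15−4=11, 15−4=11.

Dirichlet(9, 2, 11, 11)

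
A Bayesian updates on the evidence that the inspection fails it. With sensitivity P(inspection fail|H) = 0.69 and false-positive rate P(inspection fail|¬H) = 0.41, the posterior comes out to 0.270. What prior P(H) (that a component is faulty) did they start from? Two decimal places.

Bayes' rule in odds form gives O(H|E) = O(H)·[P(E|H)/P(E|¬H)], hence O(H) = O(H|E)/LR.
Posterior odds = 0.270/(1−0.270) = 0.3699. LR = 0.69/0.41 = 1.6829.
Prior odds = 0.3699/1.6829 = 0.2198, so P(H) = 0.2198/(1+0.2198) ≈ 0.18.

P(H) = 0.18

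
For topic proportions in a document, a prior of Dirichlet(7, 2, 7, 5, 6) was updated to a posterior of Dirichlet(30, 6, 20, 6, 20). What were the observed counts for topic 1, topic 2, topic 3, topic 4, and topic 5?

counts (23, 4, 13, 1, 14)

For a Dirichlet(α) prior with multinomial counts c, the posterior is Dirichlet(α + c) componentwise.
Counts are posterior − prior componentwise: 30−7=23, 6−2=4, 20−7=13, 6−5=1, 20−6=14.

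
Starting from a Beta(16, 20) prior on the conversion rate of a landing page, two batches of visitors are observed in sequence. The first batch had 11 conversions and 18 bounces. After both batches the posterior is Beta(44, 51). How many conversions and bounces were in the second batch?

Sequential conjugate updates are equivalent to a single update on the pooled data, so total successes = posterior α − prior α and total failures = posterior β − prior β.
Total across both batches: 44−16=28 conversions, 51−20=31 bounces.
Subtract the first batch: 28−11=17 conversions and 31−18=13 bounces.

17 conversions and 13 bounces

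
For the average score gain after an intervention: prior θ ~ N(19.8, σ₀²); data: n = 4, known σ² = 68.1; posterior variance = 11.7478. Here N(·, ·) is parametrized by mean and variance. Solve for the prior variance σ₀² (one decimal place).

For the Normal–Normal model with known σ², precisions add: τ_n = τ₀ + n/σ².
So 1/σ₀² = 1/11.7478 − 4/68.1 = 0.085122 − 0.058737 = 0.026385.
Hence σ₀² = 1/0.026385 ≈ 37.9.

σ₀² = 37.9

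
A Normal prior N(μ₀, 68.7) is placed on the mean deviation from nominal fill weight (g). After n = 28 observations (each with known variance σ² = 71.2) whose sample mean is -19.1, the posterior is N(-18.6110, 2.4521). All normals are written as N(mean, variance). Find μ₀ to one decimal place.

With known observation variance, the Normal–Normal posterior has precision τ_n = τ₀ + n/σ² and mean μ_n = (τ₀μ₀ + (n/σ²)x̄)/τ_n.
Here τ₀ = 1/68.7 = 0.014556 and τ_data = 28/71.2 = 0.393258, so τ_n = 0.407814.
Rearranging for μ₀: μ₀ = (μ_n·τ_n − τ_data·x̄)/τ₀ = (-18.6110·0.407814 − 0.393258·-19.1) / 0.014556 = -0.078599/0.014556 ≈ -5.4.

μ₀ = -5.4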